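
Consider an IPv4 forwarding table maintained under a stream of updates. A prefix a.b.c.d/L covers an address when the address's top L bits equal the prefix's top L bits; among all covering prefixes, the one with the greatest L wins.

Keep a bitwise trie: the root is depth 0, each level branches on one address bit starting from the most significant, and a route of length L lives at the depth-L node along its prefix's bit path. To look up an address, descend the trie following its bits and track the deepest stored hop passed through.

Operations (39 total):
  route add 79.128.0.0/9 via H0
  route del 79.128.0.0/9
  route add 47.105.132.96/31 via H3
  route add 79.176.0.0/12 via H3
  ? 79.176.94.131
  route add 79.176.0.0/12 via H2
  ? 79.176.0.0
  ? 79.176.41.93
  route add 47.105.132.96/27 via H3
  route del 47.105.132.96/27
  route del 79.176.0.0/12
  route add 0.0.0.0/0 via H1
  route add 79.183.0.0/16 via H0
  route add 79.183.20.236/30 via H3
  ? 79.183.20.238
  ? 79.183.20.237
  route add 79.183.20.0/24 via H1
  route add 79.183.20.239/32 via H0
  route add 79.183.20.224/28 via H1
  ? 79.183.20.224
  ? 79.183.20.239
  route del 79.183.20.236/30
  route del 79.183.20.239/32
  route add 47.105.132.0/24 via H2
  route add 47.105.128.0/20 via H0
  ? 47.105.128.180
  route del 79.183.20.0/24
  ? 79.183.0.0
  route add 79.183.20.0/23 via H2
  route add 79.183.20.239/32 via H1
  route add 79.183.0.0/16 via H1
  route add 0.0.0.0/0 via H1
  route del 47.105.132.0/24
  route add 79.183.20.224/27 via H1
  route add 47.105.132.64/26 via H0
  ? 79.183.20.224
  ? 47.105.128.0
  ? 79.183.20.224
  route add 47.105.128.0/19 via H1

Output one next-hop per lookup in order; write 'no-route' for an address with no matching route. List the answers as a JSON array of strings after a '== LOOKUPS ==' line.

Trace:
  + 79.128.0.0/9 (H0) depth=9
  del 79.128.0.0/9 (clear depth 9)
  + 47.105.132.96/31 (H3) depth=31
  + 79.176.0.0/12 (H3) depth=12
  Q 79.176.94.131: descend 010011111011 ; hops seen [H3] ; pick H3
  + 79.176.0.0/12 (H2) depth=12
  Q 79.176.0.0: descend 010011111011 ; hops seen [H2] ; pick H2
  Q 79.176.41.93: descend 010011111011 ; hops seen [H2] ; pick H2
  + 47.105.132.96/27 (H3) depth=27
  del 47.105.132.96/27 (clear depth 27)
  del 79.176.0.0/12 (clear depth 12)
  + 0.0.0.0/0 (H1) depth=0
  + 79.183.0.0/16 (H0) depth=16
  + 79.183.20.236/30 (H3) depth=30
  Q 79.183.20.238: descend 010011111011011100010100111011 ; hops seen [H1,H0,H3] ; pick H3
  Q 79.183.20.237: descend 010011111011011100010100111011 ; hops seen [H1,H0,H3] ; pick H3
  + 79.183.20.0/24 (H1) depth=24
  + 79.183.20.239/32 (H0) depth=32
  + 79.183.20.224/28 (H1) depth=28
  Q 79.183.20.224: descend 0100111110110111000101001110 ; hops seen [H1,H0,H1,H1] ; pick H1
  Q 79.183.20.239: descend 01001111101101110001010011101111 ; hops seen [H1,H0,H1,H1,H3,H0] ; pick H0
  del 79.183.20.236/30 (clear depth 30)
  del 79.183.20.239/32 (clear depth 32)
  + 47.105.132.0/24 (H2) depth=24
  + 47.105.128.0/20 (H0) depth=20
  Q 47.105.128.180: descend 001011110110100110000 ; hops seen [H1,H0] ; pick H0
  del 79.183.20.0/24 (clear depth 24)
  Q 79.183.0.0: descend 0100111110110111000 ; hops seen [H1,H0] ; pick H0
  + 79.183.20.0/23 (H2) depth=23
  + 79.183.20.239/32 (H1) depth=32
  + 79.183.0.0/16 (H1) depth=16
  + 0.0.0.0/0 (H1) depth=0
  del 47.105.132.0/24 (clear depth 24)
  + 79.183.20.224/27 (H1) depth=27
  + 47.105.132.64/26 (H0) depth=26
  Q 79.183.20.224: descend 0100111110110111000101001110 ; hops seen [H1,H1,H2,H1,H1] ; pick H1
  Q 47.105.128.0: descend 001011110110100110000 ; hops seen [H1,H0] ; pick H0
  Q 79.183.20.224: descend 0100111110110111000101001110 ; hops seen [H1,H1,H2,H1,H1] ; pick H1
  + 47.105.128.0/19 (H1) depth=19

== LOOKUPS ==
["H3","H2","H2","H3","H3","H1","H0","H0","H0","H1","H0","H1"]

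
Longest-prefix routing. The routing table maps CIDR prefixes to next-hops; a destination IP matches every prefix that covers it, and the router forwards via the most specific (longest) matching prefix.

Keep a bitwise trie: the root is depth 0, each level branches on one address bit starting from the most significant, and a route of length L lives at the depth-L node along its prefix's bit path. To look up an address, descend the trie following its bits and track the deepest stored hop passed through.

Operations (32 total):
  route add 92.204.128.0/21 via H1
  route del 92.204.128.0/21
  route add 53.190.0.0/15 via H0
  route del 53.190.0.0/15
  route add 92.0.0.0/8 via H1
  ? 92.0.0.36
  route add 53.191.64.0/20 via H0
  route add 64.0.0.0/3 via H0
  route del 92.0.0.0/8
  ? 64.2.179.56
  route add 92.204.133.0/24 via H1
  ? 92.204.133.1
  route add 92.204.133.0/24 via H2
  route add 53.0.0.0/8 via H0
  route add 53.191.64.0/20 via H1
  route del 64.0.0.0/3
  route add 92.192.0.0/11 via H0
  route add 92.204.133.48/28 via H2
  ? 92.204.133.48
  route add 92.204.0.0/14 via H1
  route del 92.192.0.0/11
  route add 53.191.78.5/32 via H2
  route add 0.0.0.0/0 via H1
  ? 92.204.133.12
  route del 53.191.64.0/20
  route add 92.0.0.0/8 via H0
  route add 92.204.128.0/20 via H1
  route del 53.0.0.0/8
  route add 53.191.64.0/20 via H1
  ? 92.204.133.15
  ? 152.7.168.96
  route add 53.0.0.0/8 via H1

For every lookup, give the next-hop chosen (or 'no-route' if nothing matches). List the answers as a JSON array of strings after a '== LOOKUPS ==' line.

Process each operation:
  + 92.204.128.0/21 (H1) depth=21
  del 92.204.128.0/21 (clear depth 21)
  + 53.190.0.0/15 (H0) depth=15
  del 53.190.0.0/15 (clear depth 15)
  + 92.0.0.0/8 (H1) depth=8
  lookup 92.0.0.36: bits 01011100 walk d0:-→d1:-→d2:-→d3:-→d4:-→d5:-→d6:-→d7:-→d8:H1 -> H1
  + 53.191.64.0/20 (H0) depth=20
  + 64.0.0.0/3 (H0) depth=3
  del 92.0.0.0/8 (clear depth 8)
  lookup 64.2.179.56: bits 010 walk d0:-→d1:-→d2:-→d3:H0 -> H0
  + 92.204.133.0/24 (H1) depth=24
  lookup 92.204.133.1: bits 010111001100110010000101 walk d0:-→d1:-→d2:-→d3:H0→d4:-→d5:-→d6:-→d7:-→d8:-→d9:-→d10:-→d11:-→d12:-→d13:-→d14:-→d15:-→d16:-→d17:-→d18:-→d19:-→d20:-→d21:-→d22:-→d23:-→d24:H1 -> H1
  + 92.204.133.0/24 (H2) depth=24
  + 53.0.0.0/8 (H0) depth=8
  + 53.191.64.0/20 (H1) depth=20
  del 64.0.0.0/3 (clear depth 3)
  + 92.192.0.0/11 (H0) depth=11
  + 92.204.133.48/28 (H2) depth=28
  lookup 92.204.133.48: bits 0101110011001100100001010011 walk d0:-→d1:-→d2:-→d3:-→d4:-→d5:-→d6:-→d7:-→d8:-→d9:-→d10:-→d11:H0→d12:-→d13:-→d14:-→d15:-→d16:-→d17:-→d18:-→d19:-→d20:-→d21:-→d22:-→d23:-→d24:H2→d25:-→d26:-→d27:-→d28:H2 -> H2
  + 92.204.0.0/14 (H1) depth=14
  del 92.192.0.0/11 (clear depth 11)
  + 53.191.78.5/32 (H2) depth=32
  + 0.0.0.0/0 (H1) depth=0
  lookup 92.204.133.12: bits 01011100110011001000010100 walk d0:H1→d1:-→d2:-→d3:-→d4:-→d5:-→d6:-→d7:-→d8:-→d9:-→d10:-→d11:-→d12:-→d13:-→d14:H1→d15:-→d16:-→d17:-→d18:-→d19:-→d20:-→d21:-→d22:-→d23:-→d24:H2→d25:-→d26:- -> H2
  del 53.191.64.0/20 (clear depth 20)
  + 92.0.0.0/8 (H0) depth=8
  + 92.204.128.0/20 (H1) depth=20
  del 53.0.0.0/8 (clear depth 8)
  + 53.191.64.0/20 (H1) depth=20
  lookup 92.204.133.15: bits 01011100110011001000010100 walk d0:H1→d1:-→d2:-→d3:-→d4:-→d5:-→d6:-→d7:-→d8:H0→d9:-→d10:-→d11:-→d12:-→d13:-→d14:H1→d15:-→d16:-→d17:-→d18:-→d19:-→d20:H1→d21:-→d22:-→d23:-→d24:H2→d25:-→d26:- -> H2
  lookup 152.7.168.96: bits ε walk d0:H1 -> H1
  + 53.0.0.0/8 (H1) depth=8

== LOOKUPS ==
["H1","H0","H1","H2","H2","H2","H1"]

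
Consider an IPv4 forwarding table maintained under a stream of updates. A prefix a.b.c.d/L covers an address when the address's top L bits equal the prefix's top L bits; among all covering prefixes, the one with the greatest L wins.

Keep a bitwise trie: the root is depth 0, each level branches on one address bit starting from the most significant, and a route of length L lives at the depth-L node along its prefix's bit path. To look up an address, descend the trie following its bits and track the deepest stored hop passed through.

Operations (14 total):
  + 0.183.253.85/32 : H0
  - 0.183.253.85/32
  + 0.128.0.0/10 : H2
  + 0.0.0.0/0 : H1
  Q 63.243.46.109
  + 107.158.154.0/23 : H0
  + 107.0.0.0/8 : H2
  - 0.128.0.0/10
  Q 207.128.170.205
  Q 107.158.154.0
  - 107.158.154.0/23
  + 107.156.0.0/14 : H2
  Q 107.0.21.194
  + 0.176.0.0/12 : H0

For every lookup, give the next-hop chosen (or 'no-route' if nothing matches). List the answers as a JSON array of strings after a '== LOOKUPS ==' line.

Process each operation:
  + 0.183.253.85/32 (H0) depth=32
  - 0.183.253.85/32 clear@32
  + 0.128.0.0/10 (H2) depth=10
  + 0.0.0.0/0 (H1) depth=0
  ? 63.243.46.109  path d0:H1→d1:-→d2:-  best=H1
  + 107.158.154.0/23 (H0) depth=23
  + 107.0.0.0/8 (H2) depth=8
  - 0.128.0.0/10 clear@10
  ? 207.128.170.205  path d0:H1  best=H1
  ? 107.158.154.0  path d0:H1→d1:-→d2:-→d3:-→d4:-→d5:-→d6:-→d7:-→d8:H2→d9:-→d10:-→d11:-→d12:-→d13:-→d14:-→d15:-→d16:-→d17:-→d18:-→d19:-→d20:-→d21:-→d22:-→d23:H0  best=H0
  - 107.158.154.0/23 clear@23
  + 107.156.0.0/14 (H2) depth=14
  ? 107.0.21.194  path d0:H1→d1:-→d2:-→d3:-→d4:-→d5:-→d6:-→d7:-→d8:H2  best=H2
  + 0.176.0.0/12 (H0) depth=12

== LOOKUPS ==
["H1","H1","H0","H2"]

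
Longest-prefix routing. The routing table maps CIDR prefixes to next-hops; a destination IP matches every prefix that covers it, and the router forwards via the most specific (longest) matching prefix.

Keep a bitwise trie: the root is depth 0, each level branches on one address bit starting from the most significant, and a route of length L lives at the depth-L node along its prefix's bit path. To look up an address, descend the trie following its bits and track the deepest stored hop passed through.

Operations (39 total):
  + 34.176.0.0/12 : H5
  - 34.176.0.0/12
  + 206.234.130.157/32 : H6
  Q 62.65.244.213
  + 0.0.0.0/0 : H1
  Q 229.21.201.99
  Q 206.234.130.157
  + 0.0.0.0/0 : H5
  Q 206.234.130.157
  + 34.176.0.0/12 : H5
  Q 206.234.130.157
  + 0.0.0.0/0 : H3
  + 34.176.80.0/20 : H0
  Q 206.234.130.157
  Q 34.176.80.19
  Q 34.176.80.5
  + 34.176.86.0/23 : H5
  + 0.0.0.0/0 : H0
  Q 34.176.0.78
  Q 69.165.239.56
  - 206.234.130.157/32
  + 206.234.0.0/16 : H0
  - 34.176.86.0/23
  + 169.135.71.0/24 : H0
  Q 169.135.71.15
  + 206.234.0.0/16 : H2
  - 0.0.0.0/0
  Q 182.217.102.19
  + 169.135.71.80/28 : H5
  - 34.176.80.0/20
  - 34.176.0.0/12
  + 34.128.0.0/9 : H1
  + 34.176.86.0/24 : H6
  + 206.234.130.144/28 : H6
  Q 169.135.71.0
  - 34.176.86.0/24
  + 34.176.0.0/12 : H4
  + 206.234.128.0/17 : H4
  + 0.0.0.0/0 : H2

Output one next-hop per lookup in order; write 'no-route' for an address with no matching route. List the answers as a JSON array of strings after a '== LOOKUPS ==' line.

Apply in order:
  add 34.176.0.0/12 -> H5 at depth 12
  del 34.176.0.0/12 (clear depth 12)
  add 206.234.130.157/32 -> H6 at depth 32
  Q 62.65.244.213: descend 001 ; hops seen [∅] ; pick no-route
  add 0.0.0.0/0 -> H1 at depth 0
  Q 229.21.201.99: descend 11 ; hops seen [H1] ; pick H1
  Q 206.234.130.157: descend 11001110111010101000001010011101 ; hops seen [H1,H6] ; pick H6
  add 0.0.0.0/0 -> H5 at depth 0
  Q 206.234.130.157: descend 11001110111010101000001010011101 ; hops seen [H5,H6] ; pick H6
  add 34.176.0.0/12 -> H5 at depth 12
  Q 206.234.130.157: descend 11001110111010101000001010011101 ; hops seen [H5,H6] ; pick H6
  add 0.0.0.0/0 -> H3 at depth 0
  add 34.176.80.0/20 -> H0 at depth 20
  Q 206.234.130.157: descend 11001110111010101000001010011101 ; hops seen [H3,H6] ; pick H6
  Q 34.176.80.19: descend 00100010101100000101 ; hops seen [H3,H5,H0] ; pick H0
  Q 34.176.80.5: descend 00100010101100000101 ; hops seen [H3,H5,H0] ; pick H0
  add 34.176.86.0/23 -> H5 at depth 23
  add 0.0.0.0/0 -> H0 at depth 0
  Q 34.176.0.78: descend 00100010101100000 ; hops seen [H0,H5] ; pick H5
  Q 69.165.239.56: descend 0 ; hops seen [H0] ; pick H0
  del 206.234.130.157/32 (clear depth 32)
  add 206.234.0.0/16 -> H0 at depth 16
  del 34.176.86.0/23 (clear depth 23)
  add 169.135.71.0/24 -> H0 at depth 24
  Q 169.135.71.15: descend 101010011000011101000111 ; hops seen [H0,H0] ; pick H0
  add 206.234.0.0/16 -> H2 at depth 16
  del 0.0.0.0/0 (clear depth 0)
  Q 182.217.102.19: descend 101 ; hops seen [∅] ; pick no-route
  add 169.135.71.80/28 -> H5 at depth 28
  del 34.176.80.0/20 (clear depth 20)
  del 34.176.0.0/12 (clear depth 12)
  add 34.128.0.0/9 -> H1 at depth 9
  add 34.176.86.0/24 -> H6 at depth 24
  add 206.234.130.144/28 -> H6 at depth 28
  Q 169.135.71.0: descend 1010100110000111010001110 ; hops seen [H0] ; pick H0
  del 34.176.86.0/24 (clear depth 24)
  add 34.176.0.0/12 -> H4 at depth 12
  add 206.234.128.0/17 -> H4 at depth 17
  add 0.0.0.0/0 -> H2 at depth 0

== LOOKUPS ==
["no-route","H1","H6","H6","H6","H6","H0","H0","H5","H0","H0","no-route","H0"]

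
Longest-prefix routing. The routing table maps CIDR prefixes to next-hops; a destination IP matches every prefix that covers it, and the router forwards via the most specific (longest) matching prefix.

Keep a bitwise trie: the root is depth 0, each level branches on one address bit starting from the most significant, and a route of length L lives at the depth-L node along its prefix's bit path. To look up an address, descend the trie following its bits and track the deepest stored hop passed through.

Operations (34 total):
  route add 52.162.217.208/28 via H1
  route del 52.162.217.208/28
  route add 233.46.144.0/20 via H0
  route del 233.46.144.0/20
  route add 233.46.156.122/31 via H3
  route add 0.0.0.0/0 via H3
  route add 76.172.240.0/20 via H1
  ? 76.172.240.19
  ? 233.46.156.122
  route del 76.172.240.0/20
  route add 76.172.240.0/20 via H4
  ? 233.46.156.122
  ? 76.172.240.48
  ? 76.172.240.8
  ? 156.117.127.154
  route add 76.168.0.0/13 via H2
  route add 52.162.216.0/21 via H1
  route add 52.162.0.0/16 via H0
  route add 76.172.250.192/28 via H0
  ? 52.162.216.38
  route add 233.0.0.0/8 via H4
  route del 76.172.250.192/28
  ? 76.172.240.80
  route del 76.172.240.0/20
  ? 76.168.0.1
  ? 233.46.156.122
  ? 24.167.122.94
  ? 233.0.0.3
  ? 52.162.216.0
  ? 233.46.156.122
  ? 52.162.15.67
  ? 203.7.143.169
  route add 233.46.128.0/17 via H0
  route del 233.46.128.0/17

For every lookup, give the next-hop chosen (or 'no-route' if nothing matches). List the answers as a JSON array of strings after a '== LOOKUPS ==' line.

Apply in order:
  add 52.162.217.208/28 -> H1 at depth 28
  - 52.162.217.208/28 clear@28
  add 233.46.144.0/20 -> H0 at depth 20
  - 233.46.144.0/20 clear@20
  add 233.46.156.122/31 -> H3 at depth 31
  add 0.0.0.0/0 -> H3 at depth 0
  add 76.172.240.0/20 -> H1 at depth 20
  ? 76.172.240.19  path d0:H3→d1:-→d2:-→d3:-→d4:-→d5:-→d6:-→d7:-→d8:-→d9:-→d10:-→d11:-→d12:-→d13:-→d14:-→d15:-→d16:-→d17:-→d18:-→d19:-→d20:H1  best=H1
  ? 233.46.156.122  path d0:H3→d1:-→d2:-→d3:-→d4:-→d5:-→d6:-→d7:-→d8:-→d9:-→d10:-→d11:-→d12:-→d13:-→d14:-→d15:-→d16:-→d17:-→d18:-→d19:-→d20:-→d21:-→d22:-→d23:-→d24:-→d25:-→d26:-→d27:-→d28:-→d29:-→d30:-→d31:H3  best=H3
  - 76.172.240.0/20 clear@20
  add 76.172.240.0/20 -> H4 at depth 20
  ? 233.46.156.122  path d0:H3→d1:-→d2:-→d3:-→d4:-→d5:-→d6:-→d7:-→d8:-→d9:-→d10:-→d11:-→d12:-→d13:-→d14:-→d15:-→d16:-→d17:-→d18:-→d19:-→d20:-→d21:-→d22:-→d23:-→d24:-→d25:-→d26:-→d27:-→d28:-→d29:-→d30:-→d31:H3  best=H3
  ? 76.172.240.48  path d0:H3→d1:-→d2:-→d3:-→d4:-→d5:-→d6:-→d7:-→d8:-→d9:-→d10:-→d11:-→d12:-→d13:-→d14:-→d15:-→d16:-→d17:-→d18:-→d19:-→d20:H4  best=H4
  ? 76.172.240.8  path d0:H3→d1:-→d2:-→d3:-→d4:-→d5:-→d6:-→d7:-→d8:-→d9:-→d10:-→d11:-→d12:-→d13:-→d14:-→d15:-→d16:-→d17:-→d18:-→d19:-→d20:H4  best=H4
  ? 156.117.127.154  path d0:H3→d1:-  best=H3
  add 76.168.0.0/13 -> H2 at depth 13
  add 52.162.216.0/21 -> H1 at depth 21
  add 52.162.0.0/16 -> H0 at depth 16
  add 76.172.250.192/28 -> H0 at depth 28
  ? 52.162.216.38  path d0:H3→d1:-→d2:-→d3:-→d4:-→d5:-→d6:-→d7:-→d8:-→d9:-→d10:-→d11:-→d12:-→d13:-→d14:-→d15:-→d16:H0→d17:-→d18:-→d19:-→d20:-→d21:H1→d22:-→d23:-  best=H1
  add 233.0.0.0/8 -> H4 at depth 8
  - 76.172.250.192/28 clear@28
  ? 76.172.240.80  path d0:H3→d1:-→d2:-→d3:-→d4:-→d5:-→d6:-→d7:-→d8:-→d9:-→d10:-→d11:-→d12:-→d13:H2→d14:-→d15:-→d16:-→d17:-→d18:-→d19:-→d20:H4  best=H4
  - 76.172.240.0/20 clear@20
  ? 76.168.0.1  path d0:H3→d1:-→d2:-→d3:-→d4:-→d5:-→d6:-→d7:-→d8:-→d9:-→d10:-→d11:-→d12:-→d13:H2  best=H2
  ? 233.46.156.122  path d0:H3→d1:-→d2:-→d3:-→d4:-→d5:-→d6:-→d7:-→d8:H4→d9:-→d10:-→d11:-→d12:-→d13:-→d14:-→d15:-→d16:-→d17:-→d18:-→d19:-→d20:-→d21:-→d22:-→d23:-→d24:-→d25:-→d26:-→d27:-→d28:-→d29:-→d30:-→d31:H3  best=H3
  ? 24.167.122.94  path d0:H3→d1:-→d2:-  best=H3
  ? 233.0.0.3  path d0:H3→d1:-→d2:-→d3:-→d4:-→d5:-→d6:-→d7:-→d8:H4→d9:-→d10:-  best=H4
  ? 52.162.216.0  path d0:H3→d1:-→d2:-→d3:-→d4:-→d5:-→d6:-→d7:-→d8:-→d9:-→d10:-→d11:-→d12:-→d13:-→d14:-→d15:-→d16:H0→d17:-→d18:-→d19:-→d20:-→d21:H1→d22:-→d23:-  best=H1
  ? 233.46.156.122  path d0:H3→d1:-→d2:-→d3:-→d4:-→d5:-→d6:-→d7:-→d8:H4→d9:-→d10:-→d11:-→d12:-→d13:-→d14:-→d15:-→d16:-→d17:-→d18:-→d19:-→d20:-→d21:-→d22:-→d23:-→d24:-→d25:-→d26:-→d27:-→d28:-→d29:-→d30:-→d31:H3  best=H3
  ? 52.162.15.67  path d0:H3→d1:-→d2:-→d3:-→d4:-→d5:-→d6:-→d7:-→d8:-→d9:-→d10:-→d11:-→d12:-→d13:-→d14:-→d15:-→d16:H0  best=H0
  ? 203.7.143.169  path d0:H3→d1:-→d2:-  best=H3
  add 233.46.128.0/17 -> H0 at depth 17
  - 233.46.128.0/17 clear@17

== LOOKUPS ==
["H1","H3","H3","H4","H4","H3","H1","H4","H2","H3","H3","H4","H1","H3","H0","H3"]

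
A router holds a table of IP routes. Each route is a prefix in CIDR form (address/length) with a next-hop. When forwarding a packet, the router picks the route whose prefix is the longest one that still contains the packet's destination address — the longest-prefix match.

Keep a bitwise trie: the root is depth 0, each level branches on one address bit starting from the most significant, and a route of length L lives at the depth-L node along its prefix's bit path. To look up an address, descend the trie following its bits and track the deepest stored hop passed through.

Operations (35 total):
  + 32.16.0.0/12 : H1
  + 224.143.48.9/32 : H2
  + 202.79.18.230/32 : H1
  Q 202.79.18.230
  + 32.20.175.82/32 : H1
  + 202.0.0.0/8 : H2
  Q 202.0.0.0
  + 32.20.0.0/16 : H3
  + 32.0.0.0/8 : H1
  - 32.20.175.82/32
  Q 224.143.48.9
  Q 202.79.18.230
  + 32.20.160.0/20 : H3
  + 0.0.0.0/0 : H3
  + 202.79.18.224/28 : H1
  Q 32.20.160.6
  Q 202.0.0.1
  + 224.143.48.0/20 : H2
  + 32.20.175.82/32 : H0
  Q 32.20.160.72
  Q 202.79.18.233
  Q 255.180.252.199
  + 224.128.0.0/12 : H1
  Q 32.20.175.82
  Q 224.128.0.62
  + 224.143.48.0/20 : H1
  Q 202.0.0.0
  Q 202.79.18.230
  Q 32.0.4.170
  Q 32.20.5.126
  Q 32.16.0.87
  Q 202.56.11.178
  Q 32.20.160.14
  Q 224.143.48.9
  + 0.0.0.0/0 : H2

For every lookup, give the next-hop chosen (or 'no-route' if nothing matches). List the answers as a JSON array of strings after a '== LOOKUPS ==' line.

Process each operation:
  add 32.16.0.0/12 -> H1 at depth 12
  add 224.143.48.9/32 -> H2 at depth 32
  add 202.79.18.230/32 -> H1 at depth 32
  lookup 202.79.18.230: bits 11001010010011110001001011100110 walk d0:-→d1:-→d2:-→d3:-→d4:-→d5:-→d6:-→d7:-→d8:-→d9:-→d10:-→d11:-→d12:-→d13:-→d14:-→d15:-→d16:-→d17:-→d18:-→d19:-→d20:-→d21:-→d22:-→d23:-→d24:-→d25:-→d26:-→d27:-→d28:-→d29:-→d30:-→d31:-→d32:H1 -> H1
  add 32.20.175.82/32 -> H1 at depth 32
  add 202.0.0.0/8 -> H2 at depth 8
  lookup 202.0.0.0: bits 110010100 walk d0:-→d1:-→d2:-→d3:-→d4:-→d5:-→d6:-→d7:-→d8:H2→d9:- -> H2
  add 32.20.0.0/16 -> H3 at depth 16
  add 32.0.0.0/8 -> H1 at depth 8
  - 32.20.175.82/32 clear@32
  lookup 224.143.48.9: bits 11100000100011110011000000001001 walk d0:-→d1:-→d2:-→d3:-→d4:-→d5:-→d6:-→d7:-→d8:-→d9:-→d10:-→d11:-→d12:-→d13:-→d14:-→d15:-→d16:-→d17:-→d18:-→d19:-→d20:-→d21:-→d22:-→d23:-→d24:-→d25:-→d26:-→d27:-→d28:-→d29:-→d30:-→d31:-→d32:H2 -> H2
  lookup 202.79.18.230: bits 11001010010011110001001011100110 walk d0:-→d1:-→d2:-→d3:-→d4:-→d5:-→d6:-→d7:-→d8:H2→d9:-→d10:-→d11:-→d12:-→d13:-→d14:-→d15:-→d16:-→d17:-→d18:-→d19:-→d20:-→d21:-→d22:-→d23:-→d24:-→d25:-→d26:-→d27:-→d28:-→d29:-→d30:-→d31:-→d32:H1 -> H1
  add 32.20.160.0/20 -> H3 at depth 20
  add 0.0.0.0/0 -> H3 at depth 0
  add 202.79.18.224/28 -> H1 at depth 28
  lookup 32.20.160.6: bits 00100000000101001010 walk d0:H3→d1:-→d2:-→d3:-→d4:-→d5:-→d6:-→d7:-→d8:H1→d9:-→d10:-→d11:-→d12:H1→d13:-→d14:-→d15:-→d16:H3→d17:-→d18:-→d19:-→d20:H3 -> H3
  lookup 202.0.0.1: bits 110010100 walk d0:H3→d1:-→d2:-→d3:-→d4:-→d5:-→d6:-→d7:-→d8:H2→d9:- -> H2
  add 224.143.48.0/20 -> H2 at depth 20
  add 32.20.175.82/32 -> H0 at depth 32
  lookup 32.20.160.72: bits 00100000000101001010 walk d0:H3→d1:-→d2:-→d3:-→d4:-→d5:-→d6:-→d7:-→d8:H1→d9:-→d10:-→d11:-→d12:H1→d13:-→d14:-→d15:-→d16:H3→d17:-→d18:-→d19:-→d20:H3 -> H3
  lookup 202.79.18.233: bits 1100101001001111000100101110 walk d0:H3→d1:-→d2:-→d3:-→d4:-→d5:-→d6:-→d7:-→d8:H2→d9:-→d10:-→d11:-→d12:-→d13:-→d14:-→d15:-→d16:-→d17:-→d18:-→d19:-→d20:-→d21:-→d22:-→d23:-→d24:-→d25:-→d26:-→d27:-→d28:H1 -> H1
  lookup 255.180.252.199: bits 111 walk d0:H3→d1:-→d2:-→d3:- -> H3
  add 224.128.0.0/12 -> H1 at depth 12
  lookup 32.20.175.82: bits 00100000000101001010111101010010 walk d0:H3→d1:-→d2:-→d3:-→d4:-→d5:-→d6:-→d7:-→d8:H1→d9:-→d10:-→d11:-→d12:H1→d13:-→d14:-→d15:-→d16:H3→d17:-→d18:-→d19:-→d20:H3→d21:-→d22:-→d23:-→d24:-→d25:-→d26:-→d27:-→d28:-→d29:-→d30:-→d31:-→d32:H0 -> H0
  lookup 224.128.0.62: bits 111000001000 walk d0:H3→d1:-→d2:-→d3:-→d4:-→d5:-→d6:-→d7:-→d8:-→d9:-→d10:-→d11:-→d12:H1 -> H1
  add 224.143.48.0/20 -> H1 at depth 20
  lookup 202.0.0.0: bits 110010100 walk d0:H3→d1:-→d2:-→d3:-→d4:-→d5:-→d6:-→d7:-→d8:H2→d9:- -> H2
  lookup 202.79.18.230: bits 11001010010011110001001011100110 walk d0:H3→d1:-→d2:-→d3:-→d4:-→d5:-→d6:-→d7:-→d8:H2→d9:-→d10:-→d11:-→d12:-→d13:-→d14:-→d15:-→d16:-→d17:-→d18:-→d19:-→d20:-→d21:-→d22:-→d23:-→d24:-→d25:-→d26:-→d27:-→d28:H1→d29:-→d30:-→d31:-→d32:H1 -> H1
  lookup 32.0.4.170: bits 00100000000 walk d0:H3→d1:-→d2:-→d3:-→d4:-→d5:-→d6:-→d7:-→d8:H1→d9:-→d10:-→d11:- -> H1
  lookup 32.20.5.126: bits 0010000000010100 walk d0:H3→d1:-→d2:-→d3:-→d4:-→d5:-→d6:-→d7:-→d8:H1→d9:-→d10:-→d11:-→d12:H1→d13:-→d14:-→d15:-→d16:H3 -> H3
  lookup 32.16.0.87: bits 0010000000010 walk d0:H3→d1:-→d2:-→d3:-→d4:-→d5:-→d6:-→d7:-→d8:H1→d9:-→d10:-→d11:-→d12:H1→d13:- -> H1
  lookup 202.56.11.178: bits 110010100 walk d0:H3→d1:-→d2:-→d3:-→d4:-→d5:-→d6:-→d7:-→d8:H2→d9:- -> H2
  lookup 32.20.160.14: bits 00100000000101001010 walk d0:H3→d1:-→d2:-→d3:-→d4:-→d5:-→d6:-→d7:-→d8:H1→d9:-→d10:-→d11:-→d12:H1→d13:-→d14:-→d15:-→d16:H3→d17:-→d18:-→d19:-→d20:H3 -> H3
  lookup 224.143.48.9: bits 11100000100011110011000000001001 walk d0:H3→d1:-→d2:-→d3:-→d4:-→d5:-→d6:-→d7:-→d8:-→d9:-→d10:-→d11:-→d12:H1→d13:-→d14:-→d15:-→d16:-→d17:-→d18:-→d19:-→d20:H1→d21:-→d22:-→d23:-→d24:-→d25:-→d26:-→d27:-→d28:-→d29:-→d30:-→d31:-→d32:H2 -> H2
  add 0.0.0.0/0 -> H2 at depth 0

== LOOKUPS ==
["H1","H2","H2","H1","H3","H2","H3","H1","H3","H0","H1","H2","H1","H1","H3","H1","H2","H3","H2"]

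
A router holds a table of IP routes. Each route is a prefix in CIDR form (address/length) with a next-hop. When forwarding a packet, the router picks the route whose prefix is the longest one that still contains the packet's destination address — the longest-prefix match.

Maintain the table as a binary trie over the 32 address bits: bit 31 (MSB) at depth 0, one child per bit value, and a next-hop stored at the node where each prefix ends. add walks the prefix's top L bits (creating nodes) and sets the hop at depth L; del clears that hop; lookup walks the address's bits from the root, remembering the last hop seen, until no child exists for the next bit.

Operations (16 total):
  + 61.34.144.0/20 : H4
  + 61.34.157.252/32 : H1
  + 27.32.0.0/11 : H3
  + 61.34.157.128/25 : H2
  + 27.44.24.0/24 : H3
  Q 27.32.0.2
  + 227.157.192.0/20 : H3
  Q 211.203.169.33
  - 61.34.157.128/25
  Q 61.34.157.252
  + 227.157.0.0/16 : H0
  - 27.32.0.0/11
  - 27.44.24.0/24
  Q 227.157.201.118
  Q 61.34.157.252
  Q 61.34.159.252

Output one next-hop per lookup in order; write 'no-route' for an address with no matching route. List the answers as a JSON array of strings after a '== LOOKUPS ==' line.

Trace:
  add 61.34.144.0/20 -> H4 at depth 20
  add 61.34.157.252/32 -> H1 at depth 32
  add 27.32.0.0/11 -> H3 at depth 11
  add 61.34.157.128/25 -> H2 at depth 25
  add 27.44.24.0/24 -> H3 at depth 24
  ? 27.32.0.2  path d0:-→d1:-→d2:-→d3:-→d4:-→d5:-→d6:-→d7:-→d8:-→d9:-→d10:-→d11:H3→d12:-  best=H3
  add 227.157.192.0/20 -> H3 at depth 20
  ? 211.203.169.33  path d0:-→d1:-→d2:-  best=no-route
  del 61.34.157.128/25 (clear depth 25)
  ? 61.34.157.252  path d0:-→d1:-→d2:-→d3:-→d4:-→d5:-→d6:-→d7:-→d8:-→d9:-→d10:-→d11:-→d12:-→d13:-→d14:-→d15:-→d16:-→d17:-→d18:-→d19:-→d20:H4→d21:-→d22:-→d23:-→d24:-→d25:-→d26:-→d27:-→d28:-→d29:-→d30:-→d31:-→d32:H1  best=H1
  add 227.157.0.0/16 -> H0 at depth 16
  del 27.32.0.0/11 (clear depth 11)
  del 27.44.24.0/24 (clear depth 24)
  ? 227.157.201.118  path d0:-→d1:-→d2:-→d3:-→d4:-→d5:-→d6:-→d7:-→d8:-→d9:-→d10:-→d11:-→d12:-→d13:-→d14:-→d15:-→d16:H0→d17:-→d18:-→d19:-→d20:H3  best=H3
  ? 61.34.157.252  path d0:-→d1:-→d2:-→d3:-→d4:-→d5:-→d6:-→d7:-→d8:-→d9:-→d10:-→d11:-→d12:-→d13:-→d14:-→d15:-→d16:-→d17:-→d18:-→d19:-→d20:H4→d21:-→d22:-→d23:-→d24:-→d25:-→d26:-→d27:-→d28:-→d29:-→d30:-→d31:-→d32:H1  best=H1
  ? 61.34.159.252  path d0:-→d1:-→d2:-→d3:-→d4:-→d5:-→d6:-→d7:-→d8:-→d9:-→d10:-→d11:-→d12:-→d13:-→d14:-→d15:-→d16:-→d17:-→d18:-→d19:-→d20:H4→d21:-→d22:-  best=H4

== LOOKUPS ==
["H3","no-route","H1","H3","H1","H4"]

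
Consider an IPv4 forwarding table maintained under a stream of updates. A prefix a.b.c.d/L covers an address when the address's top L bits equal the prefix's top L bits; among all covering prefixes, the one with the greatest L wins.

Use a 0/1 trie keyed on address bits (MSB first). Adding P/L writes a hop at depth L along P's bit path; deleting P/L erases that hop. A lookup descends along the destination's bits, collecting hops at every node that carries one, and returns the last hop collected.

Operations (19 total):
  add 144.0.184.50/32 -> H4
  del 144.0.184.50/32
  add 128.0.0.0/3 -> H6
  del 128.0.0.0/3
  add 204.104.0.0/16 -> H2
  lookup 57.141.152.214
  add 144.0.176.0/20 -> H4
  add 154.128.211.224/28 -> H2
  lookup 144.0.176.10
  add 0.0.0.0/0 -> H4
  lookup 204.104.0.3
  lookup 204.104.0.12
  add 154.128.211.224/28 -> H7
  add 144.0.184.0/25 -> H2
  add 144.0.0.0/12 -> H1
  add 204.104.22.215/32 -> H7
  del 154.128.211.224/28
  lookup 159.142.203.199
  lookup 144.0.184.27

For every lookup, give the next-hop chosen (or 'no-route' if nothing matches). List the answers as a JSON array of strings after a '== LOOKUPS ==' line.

Process each operation:
  + 144.0.184.50/32 (H4) depth=32
  del 144.0.184.50/32 (clear depth 32)
  + 128.0.0.0/3 (H6) depth=3
  del 128.0.0.0/3 (clear depth 3)
  + 204.104.0.0/16 (H2) depth=16
  Q 57.141.152.214: descend ε ; hops seen [∅] ; pick no-route
  + 144.0.176.0/20 (H4) depth=20
  + 154.128.211.224/28 (H2) depth=28
  Q 144.0.176.10: descend 10010000000000001011 ; hops seen [H4] ; pick H4
  + 0.0.0.0/0 (H4) depth=0
  Q 204.104.0.3: descend 1100110001101000 ; hops seen [H4,H2] ; pick H2
  Q 204.104.0.12: descend 1100110001101000 ; hops seen [H4,H2] ; pick H2
  + 154.128.211.224/28 (H7) depth=28
  + 144.0.184.0/25 (H2) depth=25
  + 144.0.0.0/12 (H1) depth=12
  + 204.104.22.215/32 (H7) depth=32
  del 154.128.211.224/28 (clear depth 28)
  Q 159.142.203.199: descend 10011 ; hops seen [H4] ; pick H4
  Q 144.0.184.27: descend 10010000000000001011100000 ; hops seen [H4,H1,H4,H2] ; pick H2

== LOOKUPS ==
["no-route","H4","H2","H2","H4","H2"]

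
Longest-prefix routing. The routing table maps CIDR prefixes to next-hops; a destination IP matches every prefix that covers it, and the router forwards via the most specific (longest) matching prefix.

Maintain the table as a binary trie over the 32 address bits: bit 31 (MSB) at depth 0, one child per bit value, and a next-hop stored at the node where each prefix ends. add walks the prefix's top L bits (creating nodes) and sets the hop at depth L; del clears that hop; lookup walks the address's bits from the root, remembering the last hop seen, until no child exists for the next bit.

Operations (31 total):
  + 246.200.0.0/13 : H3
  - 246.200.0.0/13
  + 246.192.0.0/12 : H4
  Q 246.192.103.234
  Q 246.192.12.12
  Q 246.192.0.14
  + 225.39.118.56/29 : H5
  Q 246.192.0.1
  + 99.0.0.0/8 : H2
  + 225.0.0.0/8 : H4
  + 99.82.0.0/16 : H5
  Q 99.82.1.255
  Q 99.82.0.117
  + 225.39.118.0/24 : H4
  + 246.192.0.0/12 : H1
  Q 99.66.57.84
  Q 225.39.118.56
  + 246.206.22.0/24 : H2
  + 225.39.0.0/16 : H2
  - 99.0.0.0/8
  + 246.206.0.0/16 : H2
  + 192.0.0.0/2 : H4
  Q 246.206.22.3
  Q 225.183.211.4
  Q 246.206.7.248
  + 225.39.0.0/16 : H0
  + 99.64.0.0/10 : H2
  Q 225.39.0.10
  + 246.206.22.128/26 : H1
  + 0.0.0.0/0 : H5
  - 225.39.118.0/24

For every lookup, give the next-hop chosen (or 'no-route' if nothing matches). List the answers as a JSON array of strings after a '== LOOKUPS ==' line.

Trace:
  + 246.200.0.0/13 (H3) depth=13
  - 246.200.0.0/13 clear@13
  + 246.192.0.0/12 (H4) depth=12
  lookup 246.192.103.234: bits 111101101100 walk d0:-→d1:-→d2:-→d3:-→d4:-→d5:-→d6:-→d7:-→d8:-→d9:-→d10:-→d11:-→d12:H4 -> H4
  lookup 246.192.12.12: bits 111101101100 walk d0:-→d1:-→d2:-→d3:-→d4:-→d5:-→d6:-→d7:-→d8:-→d9:-→d10:-→d11:-→d12:H4 -> H4
  lookup 246.192.0.14: bits 111101101100 walk d0:-→d1:-→d2:-→d3:-→d4:-→d5:-→d6:-→d7:-→d8:-→d9:-→d10:-→d11:-→d12:H4 -> H4
  + 225.39.118.56/29 (H5) depth=29
  lookup 246.192.0.1: bits 111101101100 walk d0:-→d1:-→d2:-→d3:-→d4:-→d5:-→d6:-→d7:-→d8:-→d9:-→d10:-→d11:-→d12:H4 -> H4
  + 99.0.0.0/8 (H2) depth=8
  + 225.0.0.0/8 (H4) depth=8
  + 99.82.0.0/16 (H5) depth=16
  lookup 99.82.1.255: bits 0110001101010010 walk d0:-→d1:-→d2:-→d3:-→d4:-→d5:-→d6:-→d7:-→d8:H2→d9:-→d10:-→d11:-→d12:-→d13:-→d14:-→d15:-→d16:H5 -> H5
  lookup 99.82.0.117: bits 0110001101010010 walk d0:-→d1:-→d2:-→d3:-→d4:-→d5:-→d6:-→d7:-→d8:H2→d9:-→d10:-→d11:-→d12:-→d13:-→d14:-→d15:-→d16:H5 -> H5
  + 225.39.118.0/24 (H4) depth=24
  + 246.192.0.0/12 (H1) depth=12
  lookup 99.66.57.84: bits 01100011010 walk d0:-→d1:-→d2:-→d3:-→d4:-→d5:-→d6:-→d7:-→d8:H2→d9:-→d10:-→d11:- -> H2
  lookup 225.39.118.56: bits 11100001001001110111011000111 walk d0:-→d1:-→d2:-→d3:-→d4:-→d5:-→d6:-→d7:-→d8:H4→d9:-→d10:-→d11:-→d12:-→d13:-→d14:-→d15:-→d16:-→d17:-→d18:-→d19:-→d20:-→d21:-→d22:-→d23:-→d24:H4→d25:-→d26:-→d27:-→d28:-→d29:H5 -> H5
  + 246.206.22.0/24 (H2) depth=24
  + 225.39.0.0/16 (H2) depth=16
  - 99.0.0.0/8 clear@8
  + 246.206.0.0/16 (H2) depth=16
  + 192.0.0.0/2 (H4) depth=2
  lookup 246.206.22.3: bits 111101101100111000010110 walk d0:-→d1:-→d2:H4→d3:-→d4:-→d5:-→d6:-→d7:-→d8:-→d9:-→d10:-→d11:-→d12:H1→d13:-→d14:-→d15:-→d16:H2→d17:-→d18:-→d19:-→d20:-→d21:-→d22:-→d23:-→d24:H2 -> H2
  lookup 225.183.211.4: bits 11100001 walk d0:-→d1:-→d2:H4→d3:-→d4:-→d5:-→d6:-→d7:-→d8:H4 -> H4
  lookup 246.206.7.248: bits 1111011011001110000 walk d0:-→d1:-→d2:H4→d3:-→d4:-→d5:-→d6:-→d7:-→d8:-→d9:-→d10:-→d11:-→d12:H1→d13:-→d14:-→d15:-→d16:H2→d17:-→d18:-→d19:- -> H2
  + 225.39.0.0/16 (H0) depth=16
  + 99.64.0.0/10 (H2) depth=10
  lookup 225.39.0.10: bits 11100001001001110 walk d0:-→d1:-→d2:H4→d3:-→d4:-→d5:-→d6:-→d7:-→d8:H4→d9:-→d10:-→d11:-→d12:-→d13:-→d14:-→d15:-→d16:H0→d17:- -> H0
  + 246.206.22.128/26 (H1) depth=26
  + 0.0.0.0/0 (H5) depth=0
  - 225.39.118.0/24 clear@24

== LOOKUPS ==
["H4","H4","H4","H4","H5","H5","H2","H5","H2","H4","H2","H0"]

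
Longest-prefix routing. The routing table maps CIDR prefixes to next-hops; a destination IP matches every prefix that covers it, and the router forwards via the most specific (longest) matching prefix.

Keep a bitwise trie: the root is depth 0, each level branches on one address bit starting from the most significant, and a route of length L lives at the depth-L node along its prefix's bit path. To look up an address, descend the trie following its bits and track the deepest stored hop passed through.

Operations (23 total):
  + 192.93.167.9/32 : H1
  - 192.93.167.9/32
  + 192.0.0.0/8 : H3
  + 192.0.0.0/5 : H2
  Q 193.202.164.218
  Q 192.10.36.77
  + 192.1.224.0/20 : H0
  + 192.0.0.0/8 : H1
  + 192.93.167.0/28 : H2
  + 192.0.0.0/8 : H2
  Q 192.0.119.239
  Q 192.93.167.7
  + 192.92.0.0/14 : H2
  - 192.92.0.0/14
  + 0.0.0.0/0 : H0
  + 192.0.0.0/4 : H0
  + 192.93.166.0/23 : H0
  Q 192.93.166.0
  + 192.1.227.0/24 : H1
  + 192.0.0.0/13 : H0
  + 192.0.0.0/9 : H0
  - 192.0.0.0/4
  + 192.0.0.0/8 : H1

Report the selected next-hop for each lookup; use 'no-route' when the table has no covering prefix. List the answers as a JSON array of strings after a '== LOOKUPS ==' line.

Apply in order:
  + 192.93.167.9/32 (H1) depth=32
  - 192.93.167.9/32 clear@32
  + 192.0.0.0/8 (H3) depth=8
  + 192.0.0.0/5 (H2) depth=5
  Q 193.202.164.218: descend 1100000 ; hops seen [H2] ; pick H2
  Q 192.10.36.77: descend 110000000 ; hops seen [H2,H3] ; pick H3
  + 192.1.224.0/20 (H0) depth=20
  + 192.0.0.0/8 (H1) depth=8
  + 192.93.167.0/28 (H2) depth=28
  + 192.0.0.0/8 (H2) depth=8
  Q 192.0.119.239: descend 110000000000000 ; hops seen [H2,H2] ; pick H2
  Q 192.93.167.7: descend 1100000001011101101001110000 ; hops seen [H2,H2,H2] ; pick H2
  + 192.92.0.0/14 (H2) depth=14
  - 192.92.0.0/14 clear@14
  + 0.0.0.0/0 (H0) depth=0
  + 192.0.0.0/4 (H0) depth=4
  + 192.93.166.0/23 (H0) depth=23
  Q 192.93.166.0: descend 11000000010111011010011 ; hops seen [H0,H0,H2,H2,H0] ; pick H0
  + 192.1.227.0/24 (H1) depth=24
  + 192.0.0.0/13 (H0) depth=13
  + 192.0.0.0/9 (H0) depth=9
  - 192.0.0.0/4 clear@4
  + 192.0.0.0/8 (H1) depth=8

== LOOKUPS ==
["H2","H3","H2","H2","H0"]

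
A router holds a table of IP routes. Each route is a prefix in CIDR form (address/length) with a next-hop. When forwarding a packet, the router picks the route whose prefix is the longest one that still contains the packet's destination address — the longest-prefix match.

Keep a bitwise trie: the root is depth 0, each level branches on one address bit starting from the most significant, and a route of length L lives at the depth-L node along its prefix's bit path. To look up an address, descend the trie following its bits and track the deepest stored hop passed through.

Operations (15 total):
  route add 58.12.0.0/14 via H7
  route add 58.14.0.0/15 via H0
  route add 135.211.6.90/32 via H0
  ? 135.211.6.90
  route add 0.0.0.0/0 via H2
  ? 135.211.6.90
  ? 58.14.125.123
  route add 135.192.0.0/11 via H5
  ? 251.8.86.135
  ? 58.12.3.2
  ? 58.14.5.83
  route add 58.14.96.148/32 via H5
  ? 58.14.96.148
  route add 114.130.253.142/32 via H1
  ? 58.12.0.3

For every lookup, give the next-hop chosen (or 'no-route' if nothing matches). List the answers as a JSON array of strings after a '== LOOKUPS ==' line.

Process each operation:
  add 58.12.0.0/14 -> H7 at depth 14
  add 58.14.0.0/15 -> H0 at depth 15
  add 135.211.6.90/32 -> H0 at depth 32
  lookup 135.211.6.90: bits 10000111110100110000011001011010 walk d0:-→d1:-→d2:-→d3:-→d4:-→d5:-→d6:-→d7:-→d8:-→d9:-→d10:-→d11:-→d12:-→d13:-→d14:-→d15:-→d16:-→d17:-→d18:-→d19:-→d20:-→d21:-→d22:-→d23:-→d24:-→d25:-→d26:-→d27:-→d28:-→d29:-→d30:-→d31:-→d32:H0 -> H0
  add 0.0.0.0/0 -> H2 at depth 0
  lookup 135.211.6.90: bits 10000111110100110000011001011010 walk d0:H2→d1:-→d2:-→d3:-→d4:-→d5:-→d6:-→d7:-→d8:-→d9:-→d10:-→d11:-→d12:-→d13:-→d14:-→d15:-→d16:-→d17:-→d18:-→d19:-→d20:-→d21:-→d22:-→d23:-→d24:-→d25:-→d26:-→d27:-→d28:-→d29:-→d30:-→d31:-→d32:H0 -> H0
  lookup 58.14.125.123: bits 001110100000111 walk d0:H2→d1:-→d2:-→d3:-→d4:-→d5:-→d6:-→d7:-→d8:-→d9:-→d10:-→d11:-→d12:-→d13:-→d14:H7→d15:H0 -> H0
  add 135.192.0.0/11 -> H5 at depth 11
  lookup 251.8.86.135: bits 1 walk d0:H2→d1:- -> H2
  lookup 58.12.3.2: bits 00111010000011 walk d0:H2→d1:-→d2:-→d3:-→d4:-→d5:-→d6:-→d7:-→d8:-→d9:-→d10:-→d11:-→d12:-→d13:-→d14:H7 -> H7
  lookup 58.14.5.83: bits 001110100000111 walk d0:H2→d1:-→d2:-→d3:-→d4:-→d5:-→d6:-→d7:-→d8:-→d9:-→d10:-→d11:-→d12:-→d13:-→d14:H7→d15:H0 -> H0
  add 58.14.96.148/32 -> H5 at depth 32
  lookup 58.14.96.148: bits 00111010000011100110000010010100 walk d0:H2→d1:-→d2:-→d3:-→d4:-→d5:-→d6:-→d7:-→d8:-→d9:-→d10:-→d11:-→d12:-→d13:-→d14:H7→d15:H0→d16:-→d17:-→d18:-→d19:-→d20:-→d21:-→d22:-→d23:-→d24:-→d25:-→d26:-→d27:-→d28:-→d29:-→d30:-→d31:-→d32:H5 -> H5
  add 114.130.253.142/32 -> H1 at depth 32
  lookup 58.12.0.3: bits 00111010000011 walk d0:H2→d1:-→d2:-→d3:-→d4:-→d5:-→d6:-→d7:-→d8:-→d9:-→d10:-→d11:-→d12:-→d13:-→d14:H7 -> H7

== LOOKUPS ==
["H0","H0","H0","H2","H7","H0","H5","H7"]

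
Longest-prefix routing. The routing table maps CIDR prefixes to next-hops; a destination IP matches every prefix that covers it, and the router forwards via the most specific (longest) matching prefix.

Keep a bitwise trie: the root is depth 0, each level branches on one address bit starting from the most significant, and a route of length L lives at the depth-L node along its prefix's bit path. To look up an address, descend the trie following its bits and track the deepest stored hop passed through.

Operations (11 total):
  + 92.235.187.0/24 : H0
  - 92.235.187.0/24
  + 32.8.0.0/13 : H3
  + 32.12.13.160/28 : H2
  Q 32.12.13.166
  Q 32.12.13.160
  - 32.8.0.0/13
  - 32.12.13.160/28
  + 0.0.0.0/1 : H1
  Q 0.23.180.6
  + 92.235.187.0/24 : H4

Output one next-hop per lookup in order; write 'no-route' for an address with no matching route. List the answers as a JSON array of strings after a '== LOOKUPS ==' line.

Trace:
  add 92.235.187.0/24 -> H0 at depth 24
  del 92.235.187.0/24 (clear depth 24)
  add 32.8.0.0/13 -> H3 at depth 13
  add 32.12.13.160/28 -> H2 at depth 28
  ? 32.12.13.166  path d0:-→d1:-→d2:-→d3:-→d4:-→d5:-→d6:-→d7:-→d8:-→d9:-→d10:-→d11:-→d12:-→d13:H3→d14:-→d15:-→d16:-→d17:-→d18:-→d19:-→d20:-→d21:-→d22:-→d23:-→d24:-→d25:-→d26:-→d27:-→d28:H2  best=H2
  ? 32.12.13.160  path d0:-→d1:-→d2:-→d3:-→d4:-→d5:-→d6:-→d7:-→d8:-→d9:-→d10:-→d11:-→d12:-→d13:H3→d14:-→d15:-→d16:-→d17:-→d18:-→d19:-→d20:-→d21:-→d22:-→d23:-→d24:-→d25:-→d26:-→d27:-→d28:H2  best=H2
  del 32.8.0.0/13 (clear depth 13)
  del 32.12.13.160/28 (clear depth 28)
  add 0.0.0.0/1 -> H1 at depth 1
  ? 0.23.180.6  path d0:-→d1:H1→d2:-  best=H1
  add 92.235.187.0/24 -> H4 at depth 24

== LOOKUPS ==
["H2","H2","H1"]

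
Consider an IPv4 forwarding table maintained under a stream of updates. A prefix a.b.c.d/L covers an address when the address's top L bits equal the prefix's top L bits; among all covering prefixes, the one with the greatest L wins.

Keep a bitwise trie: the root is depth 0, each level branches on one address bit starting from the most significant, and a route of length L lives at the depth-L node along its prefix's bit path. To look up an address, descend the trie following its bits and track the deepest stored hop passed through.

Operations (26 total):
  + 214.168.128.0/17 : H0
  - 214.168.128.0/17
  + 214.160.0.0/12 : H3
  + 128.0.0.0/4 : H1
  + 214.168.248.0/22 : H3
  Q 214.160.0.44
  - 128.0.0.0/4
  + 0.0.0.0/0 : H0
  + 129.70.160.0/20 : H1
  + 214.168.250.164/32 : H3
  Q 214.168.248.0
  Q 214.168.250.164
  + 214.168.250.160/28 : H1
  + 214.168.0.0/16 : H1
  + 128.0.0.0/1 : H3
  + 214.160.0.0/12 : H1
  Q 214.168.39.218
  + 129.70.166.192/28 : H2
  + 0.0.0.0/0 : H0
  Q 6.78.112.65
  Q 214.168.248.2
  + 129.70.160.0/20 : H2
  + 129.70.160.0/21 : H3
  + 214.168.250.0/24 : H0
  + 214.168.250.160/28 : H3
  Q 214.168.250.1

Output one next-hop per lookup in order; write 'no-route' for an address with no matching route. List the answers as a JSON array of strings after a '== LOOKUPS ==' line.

Process each operation:
  + 214.168.128.0/17 (H0) depth=17
  del 214.168.128.0/17 (clear depth 17)
  + 214.160.0.0/12 (H3) depth=12
  + 128.0.0.0/4 (H1) depth=4
  + 214.168.248.0/22 (H3) depth=22
  ? 214.160.0.44  path d0:-→d1:-→d2:-→d3:-→d4:-→d5:-→d6:-→d7:-→d8:-→d9:-→d10:-→d11:-→d12:H3  best=H3
  del 128.0.0.0/4 (clear depth 4)
  + 0.0.0.0/0 (H0) depth=0
  + 129.70.160.0/20 (H1) depth=20
  + 214.168.250.164/32 (H3) depth=32
  ? 214.168.248.0  path d0:H0→d1:-→d2:-→d3:-→d4:-→d5:-→d6:-→d7:-→d8:-→d9:-→d10:-→d11:-→d12:H3→d13:-→d14:-→d15:-→d16:-→d17:-→d18:-→d19:-→d20:-→d21:-→d22:H3  best=H3
  ? 214.168.250.164  path d0:H0→d1:-→d2:-→d3:-→d4:-→d5:-→d6:-→d7:-→d8:-→d9:-→d10:-→d11:-→d12:H3→d13:-→d14:-→d15:-→d16:-→d17:-→d18:-→d19:-→d20:-→d21:-→d22:H3→d23:-→d24:-→d25:-→d26:-→d27:-→d28:-→d29:-→d30:-→d31:-→d32:H3  best=H3
  + 214.168.250.160/28 (H1) depth=28
  + 214.168.0.0/16 (H1) depth=16
  + 128.0.0.0/1 (H3) depth=1
  + 214.160.0.0/12 (H1) depth=12
  ? 214.168.39.218  path d0:H0→d1:H3→d2:-→d3:-→d4:-→d5:-→d6:-→d7:-→d8:-→d9:-→d10:-→d11:-→d12:H1→d13:-→d14:-→d15:-→d16:H1  best=H1
  + 129.70.166.192/28 (H2) depth=28
  + 0.0.0.0/0 (H0) depth=0
  ? 6.78.112.65  path d0:H0  best=H0
  ? 214.168.248.2  path d0:H0→d1:H3→d2:-→d3:-→d4:-→d5:-→d6:-→d7:-→d8:-→d9:-→d10:-→d11:-→d12:H1→d13:-→d14:-→d15:-→d16:H1→d17:-→d18:-→d19:-→d20:-→d21:-→d22:H3  best=H3
  + 129.70.160.0/20 (H2) depth=20
  + 129.70.160.0/21 (H3) depth=21
  + 214.168.250.0/24 (H0) depth=24
  + 214.168.250.160/28 (H3) depth=28
  ? 214.168.250.1  path d0:H0→d1:H3→d2:-→d3:-→d4:-→d5:-→d6:-→d7:-→d8:-→d9:-→d10:-→d11:-→d12:H1→d13:-→d14:-→d15:-→d16:H1→d17:-→d18:-→d19:-→d20:-→d21:-→d22:H3→d23:-→d24:H0  best=H0

== LOOKUPS ==
["H3","H3","H3","H1","H0","H3","H0"]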